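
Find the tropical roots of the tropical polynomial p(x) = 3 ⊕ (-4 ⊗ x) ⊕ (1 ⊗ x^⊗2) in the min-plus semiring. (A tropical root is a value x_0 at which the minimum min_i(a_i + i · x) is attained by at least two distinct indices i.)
Roots: {-5, 7}

Each tropical root is a break point of the lower envelope of the lines y = a_i + i · x (there are 3 lines, with slopes 0, 1, ..., 2). Only the lines that attain the minimum somewhere contribute to roots; other lines are dominated. Here the surviving (envelope) indices are i = 2, i = 1, i = 0.
Intersections between consecutive envelope lines give the roots: for adjacent envelope indices i < j the intersection is x = (a_i − a_j) / (j − i). Reading off the sorted break points: {-5, 7}.
Verification: at each break x_0, at least two indices attain the minimum of min_i(a_i + i · x_0).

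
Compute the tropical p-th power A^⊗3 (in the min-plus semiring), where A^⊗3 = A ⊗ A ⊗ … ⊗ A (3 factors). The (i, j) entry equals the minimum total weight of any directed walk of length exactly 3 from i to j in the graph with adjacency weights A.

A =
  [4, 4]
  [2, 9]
A^⊗3 =
  [10, 10]
  [8, 10]

Each entry (A^⊗3)_ij equals the minimum over all length-3 walks i = v_0 → v_1 → … → v_3 = j of Σ_t A[v_t][v_{t+1}]. For example, for (i, j) = (0, 1) we minimise over 4 possible intermediate vertex sequences; the minimum is 10, attained along the walk 0 → 1 → 0 → 1.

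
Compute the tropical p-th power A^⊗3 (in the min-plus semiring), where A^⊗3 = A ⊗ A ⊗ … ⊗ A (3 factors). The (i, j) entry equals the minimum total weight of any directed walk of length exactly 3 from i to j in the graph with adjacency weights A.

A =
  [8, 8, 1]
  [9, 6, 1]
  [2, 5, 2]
A^⊗3 =
  [5, 8, 4]
  [5, 8, 4]
  [5, 8, 5]

Each entry (A^⊗3)_ij equals the minimum over all length-3 walks i = v_0 → v_1 → … → v_3 = j of Σ_t A[v_t][v_{t+1}]. For example, for (i, j) = (0, 2) we minimise over 9 possible intermediate vertex sequences; the minimum is 4, attained along the walk 0 → 2 → 0 → 2.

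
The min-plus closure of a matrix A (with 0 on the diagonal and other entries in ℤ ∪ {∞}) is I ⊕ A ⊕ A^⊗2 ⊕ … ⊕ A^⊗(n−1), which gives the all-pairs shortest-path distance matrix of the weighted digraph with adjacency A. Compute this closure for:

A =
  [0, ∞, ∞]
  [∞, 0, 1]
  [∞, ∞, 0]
Closure =
  [0, ∞, ∞]
  [∞, 0, 1]
  [∞, ∞, 0]

This is the Floyd-Warshall all-pairs shortest-path computation. For each intermediate vertex k = 0, 1, …, 2, update dist[i][j] ← min(dist[i][j], dist[i][k] + dist[k][j]). The final matrix gives, for each (i, j), the minimum total weight of any directed path from i to j (possibly empty when i = j).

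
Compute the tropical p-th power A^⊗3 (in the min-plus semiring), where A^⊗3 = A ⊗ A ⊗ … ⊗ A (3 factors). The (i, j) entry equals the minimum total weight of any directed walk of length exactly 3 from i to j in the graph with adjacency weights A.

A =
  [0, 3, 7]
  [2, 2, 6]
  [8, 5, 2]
A^⊗3 =
  [0, 3, 7]
  [2, 5, 9]
  [7, 9, 6]

Each entry (A^⊗3)_ij equals the minimum over all length-3 walks i = v_0 → v_1 → … → v_3 = j of Σ_t A[v_t][v_{t+1}]. For example, for (i, j) = (0, 2) we minimise over 9 possible intermediate vertex sequences; the minimum is 7, attained along the walk 0 → 0 → 0 → 2.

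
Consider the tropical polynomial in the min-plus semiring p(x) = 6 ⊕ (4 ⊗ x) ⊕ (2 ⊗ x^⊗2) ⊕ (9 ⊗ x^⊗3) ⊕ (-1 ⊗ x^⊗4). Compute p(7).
p(7) = 6

A tropical monomial a ⊗ x^⊗i evaluates to a + i · x. Evaluating each term at x = 7:
  Term 0 contributes 6 + 0 · 7 = 6
  Term 1 contributes 4 + 1 · 7 = 11
  Term 2 contributes 2 + 2 · 7 = 16
  Term 3 contributes 9 + 3 · 7 = 30
  Term 4 contributes -1 + 4 · 7 = 27
p(7) = ⊕ of these = min[6, 11, 16, 30, 27] = 6.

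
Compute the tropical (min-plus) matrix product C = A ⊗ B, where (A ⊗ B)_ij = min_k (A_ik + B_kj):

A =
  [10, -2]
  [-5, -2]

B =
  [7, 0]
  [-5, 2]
A ⊗ B =
  [-7, 0]
  [-7, -5]

Apply the min-plus product entry-by-entry:
  C[0][0] = min over k of (A[0][0] + B[0][0] = 10 + 7 = 17, A[0][1] + B[1][0] = -2 + -5 = -7) = -7 (attained at k = 1)
  C[0][1] = min over k of (A[0][0] + B[0][1] = 10 + 0 = 10, A[0][1] + B[1][1] = -2 + 2 = 0) = 0 (attained at k = 1)
  C[1][0] = min over k of (A[1][0] + B[0][0] = -5 + 7 = 2, A[1][1] + B[1][0] = -2 + -5 = -7) = -7 (attained at k = 1)
  C[1][1] = min over k of (A[1][0] + B[0][1] = -5 + 0 = -5, A[1][1] + B[1][1] = -2 + 2 = 0) = -5 (attained at k = 0)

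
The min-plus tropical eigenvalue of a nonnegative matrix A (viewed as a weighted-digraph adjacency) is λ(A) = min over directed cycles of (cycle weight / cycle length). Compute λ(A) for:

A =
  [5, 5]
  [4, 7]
λ(A) = 9/2

Enumerate directed cycles and compute their means (weight / length). Sample:
  cycle 0 → 0: weight = 5, length = 1, mean = 5/1 ≈ 5.000
  cycle 1 → 1: weight = 7, length = 1, mean = 7/1 ≈ 7.000
  cycle 0 → 1 → 0: weight = 9, length = 2, mean = 9/2 ≈ 4.500
  cycle 1 → 0 → 1: weight = 9, length = 2, mean = 9/2 ≈ 4.500
Minimum mean = 4.500, attained e.g. along the cycle 0 → 1 → 0 with weight 9 and length 2. So λ(A) = 9/2 = 9/2.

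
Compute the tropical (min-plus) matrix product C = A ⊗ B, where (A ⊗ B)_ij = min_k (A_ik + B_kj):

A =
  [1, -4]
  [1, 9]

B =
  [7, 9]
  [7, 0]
A ⊗ B =
  [3, -4]
  [8, 9]

Apply the min-plus product entry-by-entry:
  C[0][0] = min over k of (A[0][0] + B[0][0] = 1 + 7 = 8, A[0][1] + B[1][0] = -4 + 7 = 3) = 3 (attained at k = 1)
  C[0][1] = min over k of (A[0][0] + B[0][1] = 1 + 9 = 10, A[0][1] + B[1][1] = -4 + 0 = -4) = -4 (attained at k = 1)
  C[1][0] = min over k of (A[1][0] + B[0][0] = 1 + 7 = 8, A[1][1] + B[1][0] = 9 + 7 = 16) = 8 (attained at k = 0)
  C[1][1] = min over k of (A[1][0] + B[0][1] = 1 + 9 = 10, A[1][1] + B[1][1] = 9 + 0 = 9) = 9 (attained at k = 1)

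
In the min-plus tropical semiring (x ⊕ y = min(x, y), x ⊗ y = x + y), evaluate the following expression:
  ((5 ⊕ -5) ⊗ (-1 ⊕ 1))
((5 ⊕ -5) ⊗ (-1 ⊕ 1)) = -6

Expand innermost to outermost. Recall ⊕ takes the minimum of its arguments and ⊗ takes their sum. Working out the expression ((5 ⊕ -5) ⊗ (-1 ⊕ 1)) gives -6.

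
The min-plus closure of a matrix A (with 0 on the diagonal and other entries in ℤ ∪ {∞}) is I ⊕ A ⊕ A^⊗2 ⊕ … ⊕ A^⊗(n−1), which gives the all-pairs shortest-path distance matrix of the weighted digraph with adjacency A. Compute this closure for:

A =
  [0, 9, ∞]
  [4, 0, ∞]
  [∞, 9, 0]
Closure =
  [0, 9, ∞]
  [4, 0, ∞]
  [13, 9, 0]

This is the Floyd-Warshall all-pairs shortest-path computation. For each intermediate vertex k = 0, 1, …, 2, update dist[i][j] ← min(dist[i][j], dist[i][k] + dist[k][j]). The final matrix gives, for each (i, j), the minimum total weight of any directed path from i to j (possibly empty when i = j).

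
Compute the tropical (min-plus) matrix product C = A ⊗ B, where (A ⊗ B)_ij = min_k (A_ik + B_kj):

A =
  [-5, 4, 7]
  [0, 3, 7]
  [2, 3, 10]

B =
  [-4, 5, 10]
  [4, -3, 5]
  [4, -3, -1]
A ⊗ B =
  [-9, 0, 5]
  [-4, 0, 6]
  [-2, 0, 8]

Apply the min-plus product entry-by-entry:
  C[0][0] = min over k of (A[0][0] + B[0][0] = -5 + -4 = -9, A[0][1] + B[1][0] = 4 + 4 = 8, A[0][2] + B[2][0] = 7 + 4 = 11) = -9 (attained at k = 0)
  C[0][1] = min over k of (A[0][0] + B[0][1] = -5 + 5 = 0, A[0][1] + B[1][1] = 4 + -3 = 1, A[0][2] + B[2][1] = 7 + -3 = 4) = 0 (attained at k = 0)
  C[0][2] = min over k of (A[0][0] + B[0][2] = -5 + 10 = 5, A[0][1] + B[1][2] = 4 + 5 = 9, A[0][2] + B[2][2] = 7 + -1 = 6) = 5 (attained at k = 0)
  C[1][0] = min over k of (A[1][0] + B[0][0] = 0 + -4 = -4, A[1][1] + B[1][0] = 3 + 4 = 7, A[1][2] + B[2][0] = 7 + 4 = 11) = -4 (attained at k = 0)
  C[1][1] = min over k of (A[1][0] + B[0][1] = 0 + 5 = 5, A[1][1] + B[1][1] = 3 + -3 = 0, A[1][2] + B[2][1] = 7 + -3 = 4) = 0 (attained at k = 1)
  C[1][2] = min over k of (A[1][0] + B[0][2] = 0 + 10 = 10, A[1][1] + B[1][2] = 3 + 5 = 8, A[1][2] + B[2][2] = 7 + -1 = 6) = 6 (attained at k = 2)
  C[2][0] = min over k of (A[2][0] + B[0][0] = 2 + -4 = -2, A[2][1] + B[1][0] = 3 + 4 = 7, A[2][2] + B[2][0] = 10 + 4 = 14) = -2 (attained at k = 0)
  C[2][1] = min over k of (A[2][0] + B[0][1] = 2 + 5 = 7, A[2][1] + B[1][1] = 3 + -3 = 0, A[2][2] + B[2][1] = 10 + -3 = 7) = 0 (attained at k = 1)
  C[2][2] = min over k of (A[2][0] + B[0][2] = 2 + 10 = 12, A[2][1] + B[1][2] = 3 + 5 = 8, A[2][2] + B[2][2] = 10 + -1 = 9) = 8 (attained at k = 1)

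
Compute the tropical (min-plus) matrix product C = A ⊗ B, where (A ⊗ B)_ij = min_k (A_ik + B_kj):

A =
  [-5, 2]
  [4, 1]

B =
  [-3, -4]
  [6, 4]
A ⊗ B =
  [-8, -9]
  [1, 0]

Apply the min-plus product entry-by-entry:
  C[0][0] = min over k of (A[0][0] + B[0][0] = -5 + -3 = -8, A[0][1] + B[1][0] = 2 + 6 = 8) = -8 (attained at k = 0)
  C[0][1] = min over k of (A[0][0] + B[0][1] = -5 + -4 = -9, A[0][1] + B[1][1] = 2 + 4 = 6) = -9 (attained at k = 0)
  C[1][0] = min over k of (A[1][0] + B[0][0] = 4 + -3 = 1, A[1][1] + B[1][0] = 1 + 6 = 7) = 1 (attained at k = 0)
  C[1][1] = min over k of (A[1][0] + B[0][1] = 4 + -4 = 0, A[1][1] + B[1][1] = 1 + 4 = 5) = 0 (attained at k = 0)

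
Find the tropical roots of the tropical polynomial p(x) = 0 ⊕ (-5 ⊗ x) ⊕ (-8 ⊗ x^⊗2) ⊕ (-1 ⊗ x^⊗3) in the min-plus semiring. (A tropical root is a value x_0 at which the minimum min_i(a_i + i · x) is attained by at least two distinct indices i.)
Roots: {-7, 3, 5}

Each tropical root is a break point of the lower envelope of the lines y = a_i + i · x (there are 4 lines, with slopes 0, 1, ..., 3). Only the lines that attain the minimum somewhere contribute to roots; other lines are dominated. Here the surviving (envelope) indices are i = 3, i = 2, i = 1, i = 0.
Intersections between consecutive envelope lines give the roots: for adjacent envelope indices i < j the intersection is x = (a_i − a_j) / (j − i). Reading off the sorted break points: {-7, 3, 5}.
Verification: at each break x_0, at least two indices attain the minimum of min_i(a_i + i · x_0).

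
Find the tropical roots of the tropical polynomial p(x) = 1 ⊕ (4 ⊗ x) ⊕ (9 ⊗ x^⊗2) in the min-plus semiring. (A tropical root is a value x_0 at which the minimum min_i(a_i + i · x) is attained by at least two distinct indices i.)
Roots: {-5, -3}

Each tropical root is a break point of the lower envelope of the lines y = a_i + i · x (there are 3 lines, with slopes 0, 1, ..., 2). Only the lines that attain the minimum somewhere contribute to roots; other lines are dominated. Here the surviving (envelope) indices are i = 2, i = 1, i = 0.
Intersections between consecutive envelope lines give the roots: for adjacent envelope indices i < j the intersection is x = (a_i − a_j) / (j − i). Reading off the sorted break points: {-5, -3}.
Verification: at each break x_0, at least two indices attain the minimum of min_i(a_i + i · x_0).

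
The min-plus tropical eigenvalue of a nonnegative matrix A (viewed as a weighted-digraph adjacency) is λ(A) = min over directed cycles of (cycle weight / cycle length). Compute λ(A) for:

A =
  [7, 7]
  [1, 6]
λ(A) = 4

Enumerate directed cycles and compute their means (weight / length). Sample:
  cycle 0 → 0: weight = 7, length = 1, mean = 7/1 ≈ 7.000
  cycle 1 → 1: weight = 6, length = 1, mean = 6/1 ≈ 6.000
  cycle 0 → 1 → 0: weight = 8, length = 2, mean = 8/2 ≈ 4.000
  cycle 1 → 0 → 1: weight = 8, length = 2, mean = 8/2 ≈ 4.000
Minimum mean = 4.000, attained e.g. along the cycle 0 → 1 → 0 with weight 8 and length 2. So λ(A) = 8/2 = 4.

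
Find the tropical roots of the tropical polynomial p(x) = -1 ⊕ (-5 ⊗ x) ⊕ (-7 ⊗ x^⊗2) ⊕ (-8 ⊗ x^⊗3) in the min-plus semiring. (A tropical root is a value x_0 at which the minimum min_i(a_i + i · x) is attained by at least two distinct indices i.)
Roots: {1, 2, 4}

Each tropical root is a break point of the lower envelope of the lines y = a_i + i · x (there are 4 lines, with slopes 0, 1, ..., 3). Only the lines that attain the minimum somewhere contribute to roots; other lines are dominated. Here the surviving (envelope) indices are i = 3, i = 2, i = 1, i = 0.
Intersections between consecutive envelope lines give the roots: for adjacent envelope indices i < j the intersection is x = (a_i − a_j) / (j − i). Reading off the sorted break points: {1, 2, 4}.
Verification: at each break x_0, at least two indices attain the minimum of min_i(a_i + i · x_0).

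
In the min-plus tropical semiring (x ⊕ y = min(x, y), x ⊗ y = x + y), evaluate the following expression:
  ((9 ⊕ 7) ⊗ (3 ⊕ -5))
((9 ⊕ 7) ⊗ (3 ⊕ -5)) = 2

Expand innermost to outermost. Recall ⊕ takes the minimum of its arguments and ⊗ takes their sum. Working out the expression ((9 ⊕ 7) ⊗ (3 ⊕ -5)) gives 2.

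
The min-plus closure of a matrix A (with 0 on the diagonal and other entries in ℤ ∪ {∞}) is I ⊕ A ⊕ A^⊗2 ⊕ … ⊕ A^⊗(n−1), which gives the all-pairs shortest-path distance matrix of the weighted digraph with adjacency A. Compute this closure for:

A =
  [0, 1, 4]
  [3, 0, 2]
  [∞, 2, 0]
Closure =
  [0, 1, 3]
  [3, 0, 2]
  [5, 2, 0]

This is the Floyd-Warshall all-pairs shortest-path computation. For each intermediate vertex k = 0, 1, …, 2, update dist[i][j] ← min(dist[i][j], dist[i][k] + dist[k][j]). The final matrix gives, for each (i, j), the minimum total weight of any directed path from i to j (possibly empty when i = j).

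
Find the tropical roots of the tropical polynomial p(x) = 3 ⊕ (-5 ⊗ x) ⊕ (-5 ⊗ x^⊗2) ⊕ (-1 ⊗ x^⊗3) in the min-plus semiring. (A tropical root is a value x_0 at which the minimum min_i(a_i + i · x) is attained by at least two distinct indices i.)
Roots: {-4, 0, 8}

Each tropical root is a break point of the lower envelope of the lines y = a_i + i · x (there are 4 lines, with slopes 0, 1, ..., 3). Only the lines that attain the minimum somewhere contribute to roots; other lines are dominated. Here the surviving (envelope) indices are i = 3, i = 2, i = 1, i = 0.
Intersections between consecutive envelope lines give the roots: for adjacent envelope indices i < j the intersection is x = (a_i − a_j) / (j − i). Reading off the sorted break points: {-4, 0, 8}.
Verification: at each break x_0, at least two indices attain the minimum of min_i(a_i + i · x_0).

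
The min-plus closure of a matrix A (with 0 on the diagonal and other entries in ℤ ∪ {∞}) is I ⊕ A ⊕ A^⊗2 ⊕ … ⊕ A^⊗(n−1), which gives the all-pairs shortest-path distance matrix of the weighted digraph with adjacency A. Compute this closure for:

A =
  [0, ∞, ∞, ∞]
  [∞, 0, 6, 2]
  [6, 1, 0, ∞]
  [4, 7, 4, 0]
Closure =
  [0, ∞, ∞, ∞]
  [6, 0, 6, 2]
  [6, 1, 0, 3]
  [4, 5, 4, 0]

This is the Floyd-Warshall all-pairs shortest-path computation. For each intermediate vertex k = 0, 1, …, 3, update dist[i][j] ← min(dist[i][j], dist[i][k] + dist[k][j]). The final matrix gives, for each (i, j), the minimum total weight of any directed path from i to j (possibly empty when i = j).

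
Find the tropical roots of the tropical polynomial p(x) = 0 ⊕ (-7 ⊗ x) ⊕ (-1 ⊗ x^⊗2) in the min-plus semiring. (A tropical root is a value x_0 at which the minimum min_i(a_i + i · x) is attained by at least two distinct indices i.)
Roots: {-6, 7}

Each tropical root is a break point of the lower envelope of the lines y = a_i + i · x (there are 3 lines, with slopes 0, 1, ..., 2). Only the lines that attain the minimum somewhere contribute to roots; other lines are dominated. Here the surviving (envelope) indices are i = 2, i = 1, i = 0.
Intersections between consecutive envelope lines give the roots: for adjacent envelope indices i < j the intersection is x = (a_i − a_j) / (j − i). Reading off the sorted break points: {-6, 7}.
Verification: at each break x_0, at least two indices attain the minimum of min_i(a_i + i · x_0).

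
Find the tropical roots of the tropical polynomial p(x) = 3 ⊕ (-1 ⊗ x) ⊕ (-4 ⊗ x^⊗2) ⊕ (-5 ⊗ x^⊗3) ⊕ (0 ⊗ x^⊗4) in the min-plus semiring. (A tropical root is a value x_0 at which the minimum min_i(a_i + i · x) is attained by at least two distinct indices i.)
Roots: {-5, 1, 3, 4}

Each tropical root is a break point of the lower envelope of the lines y = a_i + i · x (there are 5 lines, with slopes 0, 1, ..., 4). Only the lines that attain the minimum somewhere contribute to roots; other lines are dominated. Here the surviving (envelope) indices are i = 4, i = 3, i = 2, i = 1, i = 0.
Intersections between consecutive envelope lines give the roots: for adjacent envelope indices i < j the intersection is x = (a_i − a_j) / (j − i). Reading off the sorted break points: {-5, 1, 3, 4}.
Verification: at each break x_0, at least two indices attain the minimum of min_i(a_i + i · x_0).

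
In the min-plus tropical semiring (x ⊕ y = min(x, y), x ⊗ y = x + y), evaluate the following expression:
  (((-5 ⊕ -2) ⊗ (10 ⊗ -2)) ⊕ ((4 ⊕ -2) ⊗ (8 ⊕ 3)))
(((-5 ⊕ -2) ⊗ (10 ⊗ -2)) ⊕ ((4 ⊕ -2) ⊗ (8 ⊕ 3))) = 1

Expand innermost to outermost. Recall ⊕ takes the minimum of its arguments and ⊗ takes their sum. Working out the expression (((-5 ⊕ -2) ⊗ (10 ⊗ -2)) ⊕ ((4 ⊕ -2) ⊗ (8 ⊕ 3))) gives 1.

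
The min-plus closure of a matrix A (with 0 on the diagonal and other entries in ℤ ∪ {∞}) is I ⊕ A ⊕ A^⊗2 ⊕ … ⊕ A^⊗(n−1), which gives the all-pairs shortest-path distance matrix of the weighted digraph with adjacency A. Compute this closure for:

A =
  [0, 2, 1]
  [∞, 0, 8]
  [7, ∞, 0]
Closure =
  [0, 2, 1]
  [15, 0, 8]
  [7, 9, 0]

This is the Floyd-Warshall all-pairs shortest-path computation. For each intermediate vertex k = 0, 1, …, 2, update dist[i][j] ← min(dist[i][j], dist[i][k] + dist[k][j]). The final matrix gives, for each (i, j), the minimum total weight of any directed path from i to j (possibly empty when i = j).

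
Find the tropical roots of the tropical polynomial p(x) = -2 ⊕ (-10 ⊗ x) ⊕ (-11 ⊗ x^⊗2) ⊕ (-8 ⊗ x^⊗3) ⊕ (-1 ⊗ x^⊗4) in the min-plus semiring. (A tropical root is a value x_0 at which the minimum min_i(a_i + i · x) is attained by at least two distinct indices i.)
Roots: {-7, -3, 1, 8}

Each tropical root is a break point of the lower envelope of the lines y = a_i + i · x (there are 5 lines, with slopes 0, 1, ..., 4). Only the lines that attain the minimum somewhere contribute to roots; other lines are dominated. Here the surviving (envelope) indices are i = 4, i = 3, i = 2, i = 1, i = 0.
Intersections between consecutive envelope lines give the roots: for adjacent envelope indices i < j the intersection is x = (a_i − a_j) / (j − i). Reading off the sorted break points: {-7, -3, 1, 8}.
Verification: at each break x_0, at least two indices attain the minimum of min_i(a_i + i · x_0).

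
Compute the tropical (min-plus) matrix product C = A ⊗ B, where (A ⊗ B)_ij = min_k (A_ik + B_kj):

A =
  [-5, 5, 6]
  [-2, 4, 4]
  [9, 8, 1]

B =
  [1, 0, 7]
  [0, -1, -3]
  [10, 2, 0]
A ⊗ B =
  [-4, -5, 2]
  [-1, -2, 1]
  [8, 3, 1]

Apply the min-plus product entry-by-entry:
  C[0][0] = min over k of (A[0][0] + B[0][0] = -5 + 1 = -4, A[0][1] + B[1][0] = 5 + 0 = 5, A[0][2] + B[2][0] = 6 + 10 = 16) = -4 (attained at k = 0)
  C[0][1] = min over k of (A[0][0] + B[0][1] = -5 + 0 = -5, A[0][1] + B[1][1] = 5 + -1 = 4, A[0][2] + B[2][1] = 6 + 2 = 8) = -5 (attained at k = 0)
  C[0][2] = min over k of (A[0][0] + B[0][2] = -5 + 7 = 2, A[0][1] + B[1][2] = 5 + -3 = 2, A[0][2] + B[2][2] = 6 + 0 = 6) = 2 (attained at k = 0)
  C[1][0] = min over k of (A[1][0] + B[0][0] = -2 + 1 = -1, A[1][1] + B[1][0] = 4 + 0 = 4, A[1][2] + B[2][0] = 4 + 10 = 14) = -1 (attained at k = 0)
  C[1][1] = min over k of (A[1][0] + B[0][1] = -2 + 0 = -2, A[1][1] + B[1][1] = 4 + -1 = 3, A[1][2] + B[2][1] = 4 + 2 = 6) = -2 (attained at k = 0)
  C[1][2] = min over k of (A[1][0] + B[0][2] = -2 + 7 = 5, A[1][1] + B[1][2] = 4 + -3 = 1, A[1][2] + B[2][2] = 4 + 0 = 4) = 1 (attained at k = 1)
  C[2][0] = min over k of (A[2][0] + B[0][0] = 9 + 1 = 10, A[2][1] + B[1][0] = 8 + 0 = 8, A[2][2] + B[2][0] = 1 + 10 = 11) = 8 (attained at k = 1)
  C[2][1] = min over k of (A[2][0] + B[0][1] = 9 + 0 = 9, A[2][1] + B[1][1] = 8 + -1 = 7, A[2][2] + B[2][1] = 1 + 2 = 3) = 3 (attained at k = 2)
  C[2][2] = min over k of (A[2][0] + B[0][2] = 9 + 7 = 16, A[2][1] + B[1][2] = 8 + -3 = 5, A[2][2] + B[2][2] = 1 + 0 = 1) = 1 (attained at k = 2)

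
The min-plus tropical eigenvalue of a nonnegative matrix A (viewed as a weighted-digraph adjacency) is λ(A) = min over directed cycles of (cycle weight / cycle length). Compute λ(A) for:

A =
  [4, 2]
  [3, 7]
λ(A) = 5/2

Enumerate directed cycles and compute their means (weight / length). Sample:
  cycle 0 → 0: weight = 4, length = 1, mean = 4/1 ≈ 4.000
  cycle 1 → 1: weight = 7, length = 1, mean = 7/1 ≈ 7.000
  cycle 0 → 1 → 0: weight = 5, length = 2, mean = 5/2 ≈ 2.500
  cycle 1 → 0 → 1: weight = 5, length = 2, mean = 5/2 ≈ 2.500
Minimum mean = 2.500, attained e.g. along the cycle 0 → 1 → 0 with weight 5 and length 2. So λ(A) = 5/2 = 5/2.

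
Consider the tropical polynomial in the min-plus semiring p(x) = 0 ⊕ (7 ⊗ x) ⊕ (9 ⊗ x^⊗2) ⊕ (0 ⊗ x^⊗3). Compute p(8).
p(8) = 0

A tropical monomial a ⊗ x^⊗i evaluates to a + i · x. Evaluating each term at x = 8:
  Term 0 contributes 0 + 0 · 8 = 0
  Term 1 contributes 7 + 1 · 8 = 15
  Term 2 contributes 9 + 2 · 8 = 25
  Term 3 contributes 0 + 3 · 8 = 24
p(8) = ⊕ of these = min[0, 15, 25, 24] = 0.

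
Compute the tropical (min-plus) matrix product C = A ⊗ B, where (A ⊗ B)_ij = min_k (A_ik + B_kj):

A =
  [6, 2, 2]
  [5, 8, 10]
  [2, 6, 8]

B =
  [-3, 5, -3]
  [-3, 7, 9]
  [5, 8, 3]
A ⊗ B =
  [-1, 9, 3]
  [2, 10, 2]
  [-1, 7, -1]

Apply the min-plus product entry-by-entry:
  C[0][0] = min over k of (A[0][0] + B[0][0] = 6 + -3 = 3, A[0][1] + B[1][0] = 2 + -3 = -1, A[0][2] + B[2][0] = 2 + 5 = 7) = -1 (attained at k = 1)
  C[0][1] = min over k of (A[0][0] + B[0][1] = 6 + 5 = 11, A[0][1] + B[1][1] = 2 + 7 = 9, A[0][2] + B[2][1] = 2 + 8 = 10) = 9 (attained at k = 1)
  C[0][2] = min over k of (A[0][0] + B[0][2] = 6 + -3 = 3, A[0][1] + B[1][2] = 2 + 9 = 11, A[0][2] + B[2][2] = 2 + 3 = 5) = 3 (attained at k = 0)
  C[1][0] = min over k of (A[1][0] + B[0][0] = 5 + -3 = 2, A[1][1] + B[1][0] = 8 + -3 = 5, A[1][2] + B[2][0] = 10 + 5 = 15) = 2 (attained at k = 0)
  C[1][1] = min over k of (A[1][0] + B[0][1] = 5 + 5 = 10, A[1][1] + B[1][1] = 8 + 7 = 15, A[1][2] + B[2][1] = 10 + 8 = 18) = 10 (attained at k = 0)
  C[1][2] = min over k of (A[1][0] + B[0][2] = 5 + -3 = 2, A[1][1] + B[1][2] = 8 + 9 = 17, A[1][2] + B[2][2] = 10 + 3 = 13) = 2 (attained at k = 0)
  C[2][0] = min over k of (A[2][0] + B[0][0] = 2 + -3 = -1, A[2][1] + B[1][0] = 6 + -3 = 3, A[2][2] + B[2][0] = 8 + 5 = 13) = -1 (attained at k = 0)
  C[2][1] = min over k of (A[2][0] + B[0][1] = 2 + 5 = 7, A[2][1] + B[1][1] = 6 + 7 = 13, A[2][2] + B[2][1] = 8 + 8 = 16) = 7 (attained at k = 0)
  C[2][2] = min over k of (A[2][0] + B[0][2] = 2 + -3 = -1, A[2][1] + B[1][2] = 6 + 9 = 15, A[2][2] + B[2][2] = 8 + 3 = 11) = -1 (attained at k = 0)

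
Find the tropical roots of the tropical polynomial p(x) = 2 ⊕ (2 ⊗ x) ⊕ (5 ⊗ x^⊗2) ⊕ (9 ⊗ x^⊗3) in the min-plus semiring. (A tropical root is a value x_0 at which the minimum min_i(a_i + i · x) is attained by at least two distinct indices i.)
Roots: {-4, -3, 0}

Each tropical root is a break point of the lower envelope of the lines y = a_i + i · x (there are 4 lines, with slopes 0, 1, ..., 3). Only the lines that attain the minimum somewhere contribute to roots; other lines are dominated. Here the surviving (envelope) indices are i = 3, i = 2, i = 1, i = 0.
Intersections between consecutive envelope lines give the roots: for adjacent envelope indices i < j the intersection is x = (a_i − a_j) / (j − i). Reading off the sorted break points: {-4, -3, 0}.
Verification: at each break x_0, at least two indices attain the minimum of min_i(a_i + i · x_0).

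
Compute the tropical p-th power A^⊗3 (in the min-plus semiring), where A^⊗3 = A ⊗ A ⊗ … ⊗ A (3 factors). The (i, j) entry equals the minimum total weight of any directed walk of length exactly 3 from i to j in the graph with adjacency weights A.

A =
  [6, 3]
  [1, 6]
A^⊗3 =
  [10, 7]
  [5, 10]

Each entry (A^⊗3)_ij equals the minimum over all length-3 walks i = v_0 → v_1 → … → v_3 = j of Σ_t A[v_t][v_{t+1}]. For example, for (i, j) = (0, 1) we minimise over 4 possible intermediate vertex sequences; the minimum is 7, attained along the walk 0 → 1 → 0 → 1.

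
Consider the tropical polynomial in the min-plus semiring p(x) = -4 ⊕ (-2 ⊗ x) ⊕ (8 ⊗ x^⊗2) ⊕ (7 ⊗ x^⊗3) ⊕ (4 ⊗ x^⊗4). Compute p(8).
p(8) = -4

A tropical monomial a ⊗ x^⊗i evaluates to a + i · x. Evaluating each term at x = 8:
  Term 0 contributes -4 + 0 · 8 = -4
  Term 1 contributes -2 + 1 · 8 = 6
  Term 2 contributes 8 + 2 · 8 = 24
  Term 3 contributes 7 + 3 · 8 = 31
  Term 4 contributes 4 + 4 · 8 = 36
p(8) = ⊕ of these = min[-4, 6, 24, 31, 36] = -4.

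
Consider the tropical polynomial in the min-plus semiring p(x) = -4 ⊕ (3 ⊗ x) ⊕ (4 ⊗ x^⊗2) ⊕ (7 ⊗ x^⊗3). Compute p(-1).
p(-1) = -4

A tropical monomial a ⊗ x^⊗i evaluates to a + i · x. Evaluating each term at x = -1:
  Term 0 contributes -4 + 0 · -1 = -4
  Term 1 contributes 3 + 1 · -1 = 2
  Term 2 contributes 4 + 2 · -1 = 2
  Term 3 contributes 7 + 3 · -1 = 4
p(-1) = ⊕ of these = min[-4, 2, 2, 4] = -4.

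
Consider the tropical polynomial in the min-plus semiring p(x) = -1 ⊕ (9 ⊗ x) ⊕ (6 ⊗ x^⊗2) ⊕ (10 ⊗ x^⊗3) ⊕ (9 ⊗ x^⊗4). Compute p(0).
p(0) = -1

A tropical monomial a ⊗ x^⊗i evaluates to a + i · x. Evaluating each term at x = 0:
  Term 0 contributes -1 + 0 · 0 = -1
  Term 1 contributes 9 + 1 · 0 = 9
  Term 2 contributes 6 + 2 · 0 = 6
  Term 3 contributes 10 + 3 · 0 = 10
  Term 4 contributes 9 + 4 · 0 = 9
p(0) = ⊕ of these = min[-1, 9, 6, 10, 9] = -1.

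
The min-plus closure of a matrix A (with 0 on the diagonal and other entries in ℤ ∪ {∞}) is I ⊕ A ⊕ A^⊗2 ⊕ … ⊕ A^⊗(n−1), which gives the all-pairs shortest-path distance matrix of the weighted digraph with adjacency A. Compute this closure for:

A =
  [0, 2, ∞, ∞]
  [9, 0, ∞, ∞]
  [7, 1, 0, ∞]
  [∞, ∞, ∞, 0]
Closure =
  [0, 2, ∞, ∞]
  [9, 0, ∞, ∞]
  [7, 1, 0, ∞]
  [∞, ∞, ∞, 0]

This is the Floyd-Warshall all-pairs shortest-path computation. For each intermediate vertex k = 0, 1, …, 3, update dist[i][j] ← min(dist[i][j], dist[i][k] + dist[k][j]). The final matrix gives, for each (i, j), the minimum total weight of any directed path from i to j (possibly empty when i = j).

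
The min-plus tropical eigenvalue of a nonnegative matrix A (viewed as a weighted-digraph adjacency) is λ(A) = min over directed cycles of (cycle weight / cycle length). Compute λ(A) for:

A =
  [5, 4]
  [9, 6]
λ(A) = 5

Enumerate directed cycles and compute their means (weight / length). Sample:
  cycle 0 → 0: weight = 5, length = 1, mean = 5/1 ≈ 5.000
  cycle 1 → 1: weight = 6, length = 1, mean = 6/1 ≈ 6.000
  cycle 0 → 1 → 0: weight = 13, length = 2, mean = 13/2 ≈ 6.500
  cycle 1 → 0 → 1: weight = 13, length = 2, mean = 13/2 ≈ 6.500
Minimum mean = 5.000, attained e.g. along the cycle 0 → 0 with weight 5 and length 1. So λ(A) = 5/1 = 5.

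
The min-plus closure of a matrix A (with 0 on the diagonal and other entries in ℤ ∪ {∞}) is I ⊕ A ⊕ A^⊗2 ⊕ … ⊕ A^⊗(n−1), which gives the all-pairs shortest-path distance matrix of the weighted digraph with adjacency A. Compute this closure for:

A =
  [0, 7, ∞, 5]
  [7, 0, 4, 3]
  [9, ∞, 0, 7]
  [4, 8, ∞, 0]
Closure =
  [0, 7, 11, 5]
  [7, 0, 4, 3]
  [9, 15, 0, 7]
  [4, 8, 12, 0]

This is the Floyd-Warshall all-pairs shortest-path computation. For each intermediate vertex k = 0, 1, …, 3, update dist[i][j] ← min(dist[i][j], dist[i][k] + dist[k][j]). The final matrix gives, for each (i, j), the minimum total weight of any directed path from i to j (possibly empty when i = j).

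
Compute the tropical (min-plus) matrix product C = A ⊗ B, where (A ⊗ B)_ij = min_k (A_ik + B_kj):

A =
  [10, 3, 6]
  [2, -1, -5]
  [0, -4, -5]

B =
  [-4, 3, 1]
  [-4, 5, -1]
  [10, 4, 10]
A ⊗ B =
  [-1, 8, 2]
  [-5, -1, -2]
  [-8, -1, -5]

Apply the min-plus product entry-by-entry:
  C[0][0] = min over k of (A[0][0] + B[0][0] = 10 + -4 = 6, A[0][1] + B[1][0] = 3 + -4 = -1, A[0][2] + B[2][0] = 6 + 10 = 16) = -1 (attained at k = 1)
  C[0][1] = min over k of (A[0][0] + B[0][1] = 10 + 3 = 13, A[0][1] + B[1][1] = 3 + 5 = 8, A[0][2] + B[2][1] = 6 + 4 = 10) = 8 (attained at k = 1)
  C[0][2] = min over k of (A[0][0] + B[0][2] = 10 + 1 = 11, A[0][1] + B[1][2] = 3 + -1 = 2, A[0][2] + B[2][2] = 6 + 10 = 16) = 2 (attained at k = 1)
  C[1][0] = min over k of (A[1][0] + B[0][0] = 2 + -4 = -2, A[1][1] + B[1][0] = -1 + -4 = -5, A[1][2] + B[2][0] = -5 + 10 = 5) = -5 (attained at k = 1)
  C[1][1] = min over k of (A[1][0] + B[0][1] = 2 + 3 = 5, A[1][1] + B[1][1] = -1 + 5 = 4, A[1][2] + B[2][1] = -5 + 4 = -1) = -1 (attained at k = 2)
  C[1][2] = min over k of (A[1][0] + B[0][2] = 2 + 1 = 3, A[1][1] + B[1][2] = -1 + -1 = -2, A[1][2] + B[2][2] = -5 + 10 = 5) = -2 (attained at k = 1)
  C[2][0] = min over k of (A[2][0] + B[0][0] = 0 + -4 = -4, A[2][1] + B[1][0] = -4 + -4 = -8, A[2][2] + B[2][0] = -5 + 10 = 5) = -8 (attained at k = 1)
  C[2][1] = min over k of (A[2][0] + B[0][1] = 0 + 3 = 3, A[2][1] + B[1][1] = -4 + 5 = 1, A[2][2] + B[2][1] = -5 + 4 = -1) = -1 (attained at k = 2)
  C[2][2] = min over k of (A[2][0] + B[0][2] = 0 + 1 = 1, A[2][1] + B[1][2] = -4 + -1 = -5, A[2][2] + B[2][2] = -5 + 10 = 5) = -5 (attained at k = 1)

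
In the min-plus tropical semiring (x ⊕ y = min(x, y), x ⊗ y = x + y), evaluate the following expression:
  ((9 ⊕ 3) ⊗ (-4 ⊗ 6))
((9 ⊕ 3) ⊗ (-4 ⊗ 6)) = 5

Expand innermost to outermost. Recall ⊕ takes the minimum of its arguments and ⊗ takes their sum. Working out the expression ((9 ⊕ 3) ⊗ (-4 ⊗ 6)) gives 5.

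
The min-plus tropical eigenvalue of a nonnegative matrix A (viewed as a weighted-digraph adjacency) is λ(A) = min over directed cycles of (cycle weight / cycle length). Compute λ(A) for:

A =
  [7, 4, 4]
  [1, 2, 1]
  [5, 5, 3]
λ(A) = 2

Enumerate directed cycles and compute their means (weight / length). Sample:
  cycle 0 → 0: weight = 7, length = 1, mean = 7/1 ≈ 7.000
  cycle 1 → 1: weight = 2, length = 1, mean = 2/1 ≈ 2.000
  cycle 2 → 2: weight = 3, length = 1, mean = 3/1 ≈ 3.000
  cycle 0 → 1 → 0: weight = 5, length = 2, mean = 5/2 ≈ 2.500
  cycle 0 → 2 → 0: weight = 9, length = 2, mean = 9/2 ≈ 4.500
  cycle 1 → 0 → 1: weight = 5, length = 2, mean = 5/2 ≈ 2.500
Minimum mean = 2.000, attained e.g. along the cycle 1 → 1 with weight 2 and length 1. So λ(A) = 2/1 = 2.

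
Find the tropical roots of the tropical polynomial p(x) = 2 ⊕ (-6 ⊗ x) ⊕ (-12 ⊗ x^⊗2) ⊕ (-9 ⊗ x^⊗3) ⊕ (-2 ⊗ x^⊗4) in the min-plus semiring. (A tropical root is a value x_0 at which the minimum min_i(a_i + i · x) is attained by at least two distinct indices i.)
Roots: {-7, -3, 6, 8}

Each tropical root is a break point of the lower envelope of the lines y = a_i + i · x (there are 5 lines, with slopes 0, 1, ..., 4). Only the lines that attain the minimum somewhere contribute to roots; other lines are dominated. Here the surviving (envelope) indices are i = 4, i = 3, i = 2, i = 1, i = 0.
Intersections between consecutive envelope lines give the roots: for adjacent envelope indices i < j the intersection is x = (a_i − a_j) / (j − i). Reading off the sorted break points: {-7, -3, 6, 8}.
Verification: at each break x_0, at least two indices attain the minimum of min_i(a_i + i · x_0).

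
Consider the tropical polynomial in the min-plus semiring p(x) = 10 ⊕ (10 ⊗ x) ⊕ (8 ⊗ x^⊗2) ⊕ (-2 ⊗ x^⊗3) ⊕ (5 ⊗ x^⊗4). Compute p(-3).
p(-3) = -11

A tropical monomial a ⊗ x^⊗i evaluates to a + i · x. Evaluating each term at x = -3:
  Term 0 contributes 10 + 0 · -3 = 10
  Term 1 contributes 10 + 1 · -3 = 7
  Term 2 contributes 8 + 2 · -3 = 2
  Term 3 contributes -2 + 3 · -3 = -11
  Term 4 contributes 5 + 4 · -3 = -7
p(-3) = ⊕ of these = min[10, 7, 2, -11, -7] = -11.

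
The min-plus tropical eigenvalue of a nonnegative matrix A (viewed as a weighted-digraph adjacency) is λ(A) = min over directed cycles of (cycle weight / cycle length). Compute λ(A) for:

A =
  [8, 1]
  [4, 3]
λ(A) = 5/2

Enumerate directed cycles and compute their means (weight / length). Sample:
  cycle 0 → 0: weight = 8, length = 1, mean = 8/1 ≈ 8.000
  cycle 1 → 1: weight = 3, length = 1, mean = 3/1 ≈ 3.000
  cycle 0 → 1 → 0: weight = 5, length = 2, mean = 5/2 ≈ 2.500
  cycle 1 → 0 → 1: weight = 5, length = 2, mean = 5/2 ≈ 2.500
Minimum mean = 2.500, attained e.g. along the cycle 0 → 1 → 0 with weight 5 and length 2. So λ(A) = 5/2 = 5/2.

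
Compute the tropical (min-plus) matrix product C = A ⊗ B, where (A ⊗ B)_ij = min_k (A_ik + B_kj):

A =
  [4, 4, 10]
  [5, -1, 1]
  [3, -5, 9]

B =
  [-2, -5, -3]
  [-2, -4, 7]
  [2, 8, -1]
A ⊗ B =
  [2, -1, 1]
  [-3, -5, 0]
  [-7, -9, 0]

Apply the min-plus product entry-by-entry:
  C[0][0] = min over k of (A[0][0] + B[0][0] = 4 + -2 = 2, A[0][1] + B[1][0] = 4 + -2 = 2, A[0][2] + B[2][0] = 10 + 2 = 12) = 2 (attained at k = 0)
  C[0][1] = min over k of (A[0][0] + B[0][1] = 4 + -5 = -1, A[0][1] + B[1][1] = 4 + -4 = 0, A[0][2] + B[2][1] = 10 + 8 = 18) = -1 (attained at k = 0)
  C[0][2] = min over k of (A[0][0] + B[0][2] = 4 + -3 = 1, A[0][1] + B[1][2] = 4 + 7 = 11, A[0][2] + B[2][2] = 10 + -1 = 9) = 1 (attained at k = 0)
  C[1][0] = min over k of (A[1][0] + B[0][0] = 5 + -2 = 3, A[1][1] + B[1][0] = -1 + -2 = -3, A[1][2] + B[2][0] = 1 + 2 = 3) = -3 (attained at k = 1)
  C[1][1] = min over k of (A[1][0] + B[0][1] = 5 + -5 = 0, A[1][1] + B[1][1] = -1 + -4 = -5, A[1][2] + B[2][1] = 1 + 8 = 9) = -5 (attained at k = 1)
  C[1][2] = min over k of (A[1][0] + B[0][2] = 5 + -3 = 2, A[1][1] + B[1][2] = -1 + 7 = 6, A[1][2] + B[2][2] = 1 + -1 = 0) = 0 (attained at k = 2)
  C[2][0] = min over k of (A[2][0] + B[0][0] = 3 + -2 = 1, A[2][1] + B[1][0] = -5 + -2 = -7, A[2][2] + B[2][0] = 9 + 2 = 11) = -7 (attained at k = 1)
  C[2][1] = min over k of (A[2][0] + B[0][1] = 3 + -5 = -2, A[2][1] + B[1][1] = -5 + -4 = -9, A[2][2] + B[2][1] = 9 + 8 = 17) = -9 (attained at k = 1)
  C[2][2] = min over k of (A[2][0] + B[0][2] = 3 + -3 = 0, A[2][1] + B[1][2] = -5 + 7 = 2, A[2][2] + B[2][2] = 9 + -1 = 8) = 0 (attained at k = 0)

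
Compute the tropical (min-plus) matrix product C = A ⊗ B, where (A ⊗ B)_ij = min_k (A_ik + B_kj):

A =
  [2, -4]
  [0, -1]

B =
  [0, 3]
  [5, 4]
A ⊗ B =
  [1, 0]
  [0, 3]

Apply the min-plus product entry-by-entry:
  C[0][0] = min over k of (A[0][0] + B[0][0] = 2 + 0 = 2, A[0][1] + B[1][0] = -4 + 5 = 1) = 1 (attained at k = 1)
  C[0][1] = min over k of (A[0][0] + B[0][1] = 2 + 3 = 5, A[0][1] + B[1][1] = -4 + 4 = 0) = 0 (attained at k = 1)
  C[1][0] = min over k of (A[1][0] + B[0][0] = 0 + 0 = 0, A[1][1] + B[1][0] = -1 + 5 = 4) = 0 (attained at k = 0)
  C[1][1] = min over k of (A[1][0] + B[0][1] = 0 + 3 = 3, A[1][1] + B[1][1] = -1 + 4 = 3) = 3 (attained at k = 0)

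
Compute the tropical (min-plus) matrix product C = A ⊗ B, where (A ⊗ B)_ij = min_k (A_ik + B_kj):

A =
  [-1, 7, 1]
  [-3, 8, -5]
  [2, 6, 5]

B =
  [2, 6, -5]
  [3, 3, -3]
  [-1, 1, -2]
A ⊗ B =
  [0, 2, -6]
  [-6, -4, -8]
  [4, 6, -3]

Apply the min-plus product entry-by-entry:
  C[0][0] = min over k of (A[0][0] + B[0][0] = -1 + 2 = 1, A[0][1] + B[1][0] = 7 + 3 = 10, A[0][2] + B[2][0] = 1 + -1 = 0) = 0 (attained at k = 2)
  C[0][1] = min over k of (A[0][0] + B[0][1] = -1 + 6 = 5, A[0][1] + B[1][1] = 7 + 3 = 10, A[0][2] + B[2][1] = 1 + 1 = 2) = 2 (attained at k = 2)
  C[0][2] = min over k of (A[0][0] + B[0][2] = -1 + -5 = -6, A[0][1] + B[1][2] = 7 + -3 = 4, A[0][2] + B[2][2] = 1 + -2 = -1) = -6 (attained at k = 0)
  C[1][0] = min over k of (A[1][0] + B[0][0] = -3 + 2 = -1, A[1][1] + B[1][0] = 8 + 3 = 11, A[1][2] + B[2][0] = -5 + -1 = -6) = -6 (attained at k = 2)
  C[1][1] = min over k of (A[1][0] + B[0][1] = -3 + 6 = 3, A[1][1] + B[1][1] = 8 + 3 = 11, A[1][2] + B[2][1] = -5 + 1 = -4) = -4 (attained at k = 2)
  C[1][2] = min over k of (A[1][0] + B[0][2] = -3 + -5 = -8, A[1][1] + B[1][2] = 8 + -3 = 5, A[1][2] + B[2][2] = -5 + -2 = -7) = -8 (attained at k = 0)
  C[2][0] = min over k of (A[2][0] + B[0][0] = 2 + 2 = 4, A[2][1] + B[1][0] = 6 + 3 = 9, A[2][2] + B[2][0] = 5 + -1 = 4) = 4 (attained at k = 0)
  C[2][1] = min over k of (A[2][0] + B[0][1] = 2 + 6 = 8, A[2][1] + B[1][1] = 6 + 3 = 9, A[2][2] + B[2][1] = 5 + 1 = 6) = 6 (attained at k = 2)
  C[2][2] = min over k of (A[2][0] + B[0][2] = 2 + -5 = -3, A[2][1] + B[1][2] = 6 + -3 = 3, A[2][2] + B[2][2] = 5 + -2 = 3) = -3 (attained at k = 0)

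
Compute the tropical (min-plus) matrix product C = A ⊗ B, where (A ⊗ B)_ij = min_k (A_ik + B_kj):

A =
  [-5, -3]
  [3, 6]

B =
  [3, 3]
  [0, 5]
A ⊗ B =
  [-3, -2]
  [6, 6]

Apply the min-plus product entry-by-entry:
  C[0][0] = min over k of (A[0][0] + B[0][0] = -5 + 3 = -2, A[0][1] + B[1][0] = -3 + 0 = -3) = -3 (attained at k = 1)
  C[0][1] = min over k of (A[0][0] + B[0][1] = -5 + 3 = -2, A[0][1] + B[1][1] = -3 + 5 = 2) = -2 (attained at k = 0)
  C[1][0] = min over k of (A[1][0] + B[0][0] = 3 + 3 = 6, A[1][1] + B[1][0] = 6 + 0 = 6) = 6 (attained at k = 0)
  C[1][1] = min over k of (A[1][0] + B[0][1] = 3 + 3 = 6, A[1][1] + B[1][1] = 6 + 5 = 11) = 6 (attained at k = 0)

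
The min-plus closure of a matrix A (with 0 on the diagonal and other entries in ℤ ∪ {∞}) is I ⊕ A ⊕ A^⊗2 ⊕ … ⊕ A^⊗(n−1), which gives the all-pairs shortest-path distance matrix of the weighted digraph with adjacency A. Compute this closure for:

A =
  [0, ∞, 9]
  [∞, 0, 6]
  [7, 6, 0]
Closure =
  [0, 15, 9]
  [13, 0, 6]
  [7, 6, 0]

This is the Floyd-Warshall all-pairs shortest-path computation. For each intermediate vertex k = 0, 1, …, 2, update dist[i][j] ← min(dist[i][j], dist[i][k] + dist[k][j]). The final matrix gives, for each (i, j), the minimum total weight of any directed path from i to j (possibly empty when i = j).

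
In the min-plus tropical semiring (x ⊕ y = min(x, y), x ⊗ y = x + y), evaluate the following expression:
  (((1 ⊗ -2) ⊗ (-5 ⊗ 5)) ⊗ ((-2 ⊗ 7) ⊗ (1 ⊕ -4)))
(((1 ⊗ -2) ⊗ (-5 ⊗ 5)) ⊗ ((-2 ⊗ 7) ⊗ (1 ⊕ -4))) = 0

Expand innermost to outermost. Recall ⊕ takes the minimum of its arguments and ⊗ takes their sum. Working out the expression (((1 ⊗ -2) ⊗ (-5 ⊗ 5)) ⊗ ((-2 ⊗ 7) ⊗ (1 ⊕ -4))) gives 0.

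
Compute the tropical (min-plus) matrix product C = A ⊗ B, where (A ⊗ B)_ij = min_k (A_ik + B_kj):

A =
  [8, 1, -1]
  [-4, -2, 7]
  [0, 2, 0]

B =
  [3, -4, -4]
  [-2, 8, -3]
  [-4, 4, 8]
A ⊗ B =
  [-5, 3, -2]
  [-4, -8, -8]
  [-4, -4, -4]

Apply the min-plus product entry-by-entry:
  C[0][0] = min over k of (A[0][0] + B[0][0] = 8 + 3 = 11, A[0][1] + B[1][0] = 1 + -2 = -1, A[0][2] + B[2][0] = -1 + -4 = -5) = -5 (attained at k = 2)
  C[0][1] = min over k of (A[0][0] + B[0][1] = 8 + -4 = 4, A[0][1] + B[1][1] = 1 + 8 = 9, A[0][2] + B[2][1] = -1 + 4 = 3) = 3 (attained at k = 2)
  C[0][2] = min over k of (A[0][0] + B[0][2] = 8 + -4 = 4, A[0][1] + B[1][2] = 1 + -3 = -2, A[0][2] + B[2][2] = -1 + 8 = 7) = -2 (attained at k = 1)
  C[1][0] = min over k of (A[1][0] + B[0][0] = -4 + 3 = -1, A[1][1] + B[1][0] = -2 + -2 = -4, A[1][2] + B[2][0] = 7 + -4 = 3) = -4 (attained at k = 1)
  C[1][1] = min over k of (A[1][0] + B[0][1] = -4 + -4 = -8, A[1][1] + B[1][1] = -2 + 8 = 6, A[1][2] + B[2][1] = 7 + 4 = 11) = -8 (attained at k = 0)
  C[1][2] = min over k of (A[1][0] + B[0][2] = -4 + -4 = -8, A[1][1] + B[1][2] = -2 + -3 = -5, A[1][2] + B[2][2] = 7 + 8 = 15) = -8 (attained at k = 0)
  C[2][0] = min over k of (A[2][0] + B[0][0] = 0 + 3 = 3, A[2][1] + B[1][0] = 2 + -2 = 0, A[2][2] + B[2][0] = 0 + -4 = -4) = -4 (attained at k = 2)
  C[2][1] = min over k of (A[2][0] + B[0][1] = 0 + -4 = -4, A[2][1] + B[1][1] = 2 + 8 = 10, A[2][2] + B[2][1] = 0 + 4 = 4) = -4 (attained at k = 0)
  C[2][2] = min over k of (A[2][0] + B[0][2] = 0 + -4 = -4, A[2][1] + B[1][2] = 2 + -3 = -1, A[2][2] + B[2][2] = 0 + 8 = 8) = -4 (attained at k = 0)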